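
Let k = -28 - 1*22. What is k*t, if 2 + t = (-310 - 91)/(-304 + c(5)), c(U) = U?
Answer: 9850/299 ≈ 32.943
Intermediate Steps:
k = -50 (k = -28 - 22 = -50)
t = -197/299 (t = -2 + (-310 - 91)/(-304 + 5) = -2 - 401/(-299) = -2 - 401*(-1/299) = -2 + 401/299 = -197/299 ≈ -0.65886)
k*t = -50*(-197/299) = 9850/299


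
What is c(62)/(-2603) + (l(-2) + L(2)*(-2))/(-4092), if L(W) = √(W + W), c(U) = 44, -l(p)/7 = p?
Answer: -103039/5325738 ≈ -0.019347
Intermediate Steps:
l(p) = -7*p
L(W) = √2*√W (L(W) = √(2*W) = √2*√W)
c(62)/(-2603) + (l(-2) + L(2)*(-2))/(-4092) = 44/(-2603) + (-7*(-2) + (√2*√2)*(-2))/(-4092) = 44*(-1/2603) + (14 + 2*(-2))*(-1/4092) = -44/2603 + (14 - 4)*(-1/4092) = -44/2603 + 10*(-1/4092) = -44/2603 - 5/2046 = -103039/5325738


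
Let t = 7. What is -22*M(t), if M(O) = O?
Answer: -154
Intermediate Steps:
-22*M(t) = -22*7 = -154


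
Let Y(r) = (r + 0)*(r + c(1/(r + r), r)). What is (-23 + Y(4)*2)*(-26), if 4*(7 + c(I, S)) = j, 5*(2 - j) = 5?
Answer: 1170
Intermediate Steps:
j = 1 (j = 2 - ⅕*5 = 2 - 1 = 1)
c(I, S) = -27/4 (c(I, S) = -7 + (¼)*1 = -7 + ¼ = -27/4)
Y(r) = r*(-27/4 + r) (Y(r) = (r + 0)*(r - 27/4) = r*(-27/4 + r))
(-23 + Y(4)*2)*(-26) = (-23 + ((¼)*4*(-27 + 4*4))*2)*(-26) = (-23 + ((¼)*4*(-27 + 16))*2)*(-26) = (-23 + ((¼)*4*(-11))*2)*(-26) = (-23 - 11*2)*(-26) = (-23 - 22)*(-26) = -45*(-26) = 1170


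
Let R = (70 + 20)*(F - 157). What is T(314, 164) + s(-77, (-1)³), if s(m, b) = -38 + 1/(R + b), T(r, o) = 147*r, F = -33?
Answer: 788698119/17101 ≈ 46120.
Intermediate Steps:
R = -17100 (R = (70 + 20)*(-33 - 157) = 90*(-190) = -17100)
s(m, b) = -38 + 1/(-17100 + b)
T(314, 164) + s(-77, (-1)³) = 147*314 + (649801 - 38*(-1)³)/(-17100 + (-1)³) = 46158 + (649801 - 38*(-1))/(-17100 - 1) = 46158 + (649801 + 38)/(-17101) = 46158 - 1/17101*649839 = 46158 - 649839/17101 = 788698119/17101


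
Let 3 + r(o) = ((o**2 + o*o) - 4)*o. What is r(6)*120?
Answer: 48600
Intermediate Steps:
r(o) = -3 + o*(-4 + 2*o**2) (r(o) = -3 + ((o**2 + o*o) - 4)*o = -3 + ((o**2 + o**2) - 4)*o = -3 + (2*o**2 - 4)*o = -3 + (-4 + 2*o**2)*o = -3 + o*(-4 + 2*o**2))
r(6)*120 = (-3 - 4*6 + 2*6**3)*120 = (-3 - 24 + 2*216)*120 = (-3 - 24 + 432)*120 = 405*120 = 48600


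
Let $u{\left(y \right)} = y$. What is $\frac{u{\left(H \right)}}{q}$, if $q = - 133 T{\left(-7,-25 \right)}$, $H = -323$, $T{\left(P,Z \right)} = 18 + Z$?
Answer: $- \frac{17}{49} \approx -0.34694$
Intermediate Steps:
$q = 931$ ($q = - 133 \left(18 - 25\right) = \left(-133\right) \left(-7\right) = 931$)
$\frac{u{\left(H \right)}}{q} = - \frac{323}{931} = \left(-323\right) \frac{1}{931} = - \frac{17}{49}$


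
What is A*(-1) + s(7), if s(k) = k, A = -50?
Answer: 57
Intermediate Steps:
A*(-1) + s(7) = -50*(-1) + 7 = 50 + 7 = 57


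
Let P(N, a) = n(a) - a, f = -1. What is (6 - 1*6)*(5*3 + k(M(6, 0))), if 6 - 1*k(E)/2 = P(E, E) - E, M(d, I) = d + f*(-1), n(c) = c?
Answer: 0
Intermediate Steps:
M(d, I) = 1 + d (M(d, I) = d - 1*(-1) = d + 1 = 1 + d)
P(N, a) = 0 (P(N, a) = a - a = 0)
k(E) = 12 + 2*E (k(E) = 12 - 2*(0 - E) = 12 - (-2)*E = 12 + 2*E)
(6 - 1*6)*(5*3 + k(M(6, 0))) = (6 - 1*6)*(5*3 + (12 + 2*(1 + 6))) = (6 - 6)*(15 + (12 + 2*7)) = 0*(15 + (12 + 14)) = 0*(15 + 26) = 0*41 = 0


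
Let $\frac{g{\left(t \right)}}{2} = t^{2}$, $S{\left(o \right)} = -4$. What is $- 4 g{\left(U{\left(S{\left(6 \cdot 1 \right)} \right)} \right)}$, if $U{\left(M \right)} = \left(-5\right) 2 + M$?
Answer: $-1568$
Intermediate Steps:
$U{\left(M \right)} = -10 + M$
$g{\left(t \right)} = 2 t^{2}$
$- 4 g{\left(U{\left(S{\left(6 \cdot 1 \right)} \right)} \right)} = - 4 \cdot 2 \left(-10 - 4\right)^{2} = - 4 \cdot 2 \left(-14\right)^{2} = - 4 \cdot 2 \cdot 196 = \left(-4\right) 392 = -1568$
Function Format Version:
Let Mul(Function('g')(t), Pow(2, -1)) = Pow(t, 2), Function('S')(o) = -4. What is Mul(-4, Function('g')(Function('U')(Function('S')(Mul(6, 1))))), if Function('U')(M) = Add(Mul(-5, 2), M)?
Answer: -1568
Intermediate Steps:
Function('U')(M) = Add(-10, M)
Function('g')(t) = Mul(2, Pow(t, 2))
Mul(-4, Function('g')(Function('U')(Function('S')(Mul(6, 1))))) = Mul(-4, Mul(2, Pow(Add(-10, -4), 2))) = Mul(-4, Mul(2, Pow(-14, 2))) = Mul(-4, Mul(2, 196)) = Mul(-4, 392) = -1568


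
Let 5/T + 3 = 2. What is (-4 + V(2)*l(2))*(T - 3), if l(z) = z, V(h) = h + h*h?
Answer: -64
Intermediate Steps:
T = -5 (T = 5/(-3 + 2) = 5/(-1) = 5*(-1) = -5)
V(h) = h + h²
(-4 + V(2)*l(2))*(T - 3) = (-4 + (2*(1 + 2))*2)*(-5 - 3) = (-4 + (2*3)*2)*(-8) = (-4 + 6*2)*(-8) = (-4 + 12)*(-8) = 8*(-8) = -64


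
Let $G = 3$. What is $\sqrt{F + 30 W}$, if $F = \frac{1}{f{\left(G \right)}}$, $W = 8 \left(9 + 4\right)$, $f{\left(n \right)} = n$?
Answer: $\frac{\sqrt{28083}}{3} \approx 55.86$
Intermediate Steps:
$W = 104$ ($W = 8 \cdot 13 = 104$)
$F = \frac{1}{3} \approx 0.33333$
$\sqrt{F + 30 W} = \sqrt{\frac{1}{3} + 30 \cdot 104} = \sqrt{\frac{1}{3} + 3120} = \sqrt{\frac{9361}{3}} = \frac{\sqrt{28083}}{3}$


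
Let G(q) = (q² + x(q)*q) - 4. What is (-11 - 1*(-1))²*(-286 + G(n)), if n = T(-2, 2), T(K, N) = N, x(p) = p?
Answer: -28200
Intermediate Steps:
n = 2
G(q) = -4 + 2*q² (G(q) = (q² + q*q) - 4 = (q² + q²) - 4 = 2*q² - 4 = -4 + 2*q²)
(-11 - 1*(-1))²*(-286 + G(n)) = (-11 - 1*(-1))²*(-286 + (-4 + 2*2²)) = (-11 + 1)²*(-286 + (-4 + 2*4)) = (-10)²*(-286 + (-4 + 8)) = 100*(-286 + 4) = 100*(-282) = -28200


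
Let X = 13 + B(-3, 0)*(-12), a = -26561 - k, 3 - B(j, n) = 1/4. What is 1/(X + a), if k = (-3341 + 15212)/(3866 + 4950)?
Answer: -8816/234349967 ≈ -3.7619e-5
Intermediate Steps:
B(j, n) = 11/4 (B(j, n) = 3 - 1/4 = 3 - 1*¼ = 3 - ¼ = 11/4)
k = 11871/8816 ≈ 1.3465
a = -234173647/8816 (a = -26561 - 1*11871/8816 = -26561 - 11871/8816 = -234173647/8816 ≈ -26562.)
X = -20 (X = 13 + (11/4)*(-12) = 13 - 33 = -20)
1/(X + a) = 1/(-20 - 234173647/8816) = 1/(-234349967/8816) = -8816/234349967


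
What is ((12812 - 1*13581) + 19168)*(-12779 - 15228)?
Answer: -515300793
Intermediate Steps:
((12812 - 1*13581) + 19168)*(-12779 - 15228) = ((12812 - 13581) + 19168)*(-28007) = (-769 + 19168)*(-28007) = 18399*(-28007) = -515300793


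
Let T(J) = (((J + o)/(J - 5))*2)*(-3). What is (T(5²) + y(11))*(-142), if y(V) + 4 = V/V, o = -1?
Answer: 7242/5 ≈ 1448.4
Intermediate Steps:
T(J) = -6*(-1 + J)/(-5 + J) (T(J) = (((J - 1)/(J - 5))*2)*(-3) = (((-1 + J)/(-5 + J))*2)*(-3) = (2*(-1 + J)/(-5 + J))*(-3) = -6*(-1 + J)/(-5 + J))
y(V) = -3 (y(V) = -4 + V/V = -4 + 1 = -3)
(T(5²) + y(11))*(-142) = (6*(1 - 1*5²)/(-5 + 5²) - 3)*(-142) = (6*(1 - 1*25)/(-5 + 25) - 3)*(-142) = (6*(1 - 25)/20 - 3)*(-142) = (6*(1/20)*(-24) - 3)*(-142) = (-36/5 - 3)*(-142) = -51/5*(-142) = 7242/5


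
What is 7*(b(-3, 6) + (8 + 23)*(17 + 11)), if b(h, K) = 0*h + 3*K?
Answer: 6202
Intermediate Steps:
b(h, K) = 3*K (b(h, K) = 0 + 3*K = 3*K)
7*(b(-3, 6) + (8 + 23)*(17 + 11)) = 7*(3*6 + (8 + 23)*(17 + 11)) = 7*(18 + 31*28) = 7*(18 + 868) = 7*886 = 6202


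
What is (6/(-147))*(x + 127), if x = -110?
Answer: -34/49 ≈ -0.69388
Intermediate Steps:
(6/(-147))*(x + 127) = (6/(-147))*(-110 + 127) = (6*(-1/147))*17 = -2/49*17 = -34/49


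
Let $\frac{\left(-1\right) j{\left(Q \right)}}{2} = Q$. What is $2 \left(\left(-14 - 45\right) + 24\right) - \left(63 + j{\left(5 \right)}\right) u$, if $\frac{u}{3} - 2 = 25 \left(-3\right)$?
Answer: $11537$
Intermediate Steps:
$j{\left(Q \right)} = - 2 Q$
$u = -219$ ($u = 6 + 3 \cdot 25 \left(-3\right) = 6 + 3 \left(-75\right) = 6 - 225 = -219$)
$2 \left(\left(-14 - 45\right) + 24\right) - \left(63 + j{\left(5 \right)}\right) u = 2 \left(\left(-14 - 45\right) + 24\right) - \left(63 - 10\right) \left(-219\right) = 2 \left(-59 + 24\right) - \left(63 - 10\right) \left(-219\right) = 2 \left(-35\right) - 53 \left(-219\right) = -70 - -11607 = -70 + 11607 = 11537$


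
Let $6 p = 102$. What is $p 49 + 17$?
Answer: $850$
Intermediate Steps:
$p = 17$ ($p = \frac{1}{6} \cdot 102 = 17$)
$p 49 + 17 = 17 \cdot 49 + 17 = 833 + 17 = 850$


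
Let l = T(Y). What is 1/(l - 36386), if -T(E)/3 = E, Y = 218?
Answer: -1/37040 ≈ -2.6998e-5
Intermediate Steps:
T(E) = -3*E
l = -654 (l = -3*218 = -654)
1/(l - 36386) = 1/(-654 - 36386) = 1/(-37040) = -1/37040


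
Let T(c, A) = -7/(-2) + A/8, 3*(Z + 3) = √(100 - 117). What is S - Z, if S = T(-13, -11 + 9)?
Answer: 25/4 - I*√17/3 ≈ 6.25 - 1.3744*I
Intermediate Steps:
Z = -3 + I*√17/3 (Z = -3 + √(100 - 117)/3 = -3 + √(-17)/3 = -3 + (I*√17)/3 = -3 + I*√17/3 ≈ -3.0 + 1.3744*I)
T(c, A) = 7/2 + A/8 (T(c, A) = -7*(-½) + A*(⅛) = 7/2 + A/8)
S = 13/4 (S = 7/2 + (-11 + 9)/8 = 7/2 + (⅛)*(-2) = 7/2 - ¼ = 13/4 ≈ 3.2500)
S - Z = 13/4 - (-3 + I*√17/3) = 13/4 + (3 - I*√17/3) = 25/4 - I*√17/3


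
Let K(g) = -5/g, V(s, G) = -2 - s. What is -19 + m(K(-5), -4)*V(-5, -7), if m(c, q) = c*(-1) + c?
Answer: -19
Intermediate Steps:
m(c, q) = 0 (m(c, q) = -c + c = 0)
-19 + m(K(-5), -4)*V(-5, -7) = -19 + 0*(-2 - 1*(-5)) = -19 + 0*(-2 + 5) = -19 + 0*3 = -19 + 0 = -19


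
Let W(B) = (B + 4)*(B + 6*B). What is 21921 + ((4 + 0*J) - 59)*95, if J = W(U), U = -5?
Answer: 16696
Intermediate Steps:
W(B) = 7*B*(4 + B) (W(B) = (4 + B)*(7*B) = 7*B*(4 + B))
J = 35 (J = 7*(-5)*(4 - 5) = 7*(-5)*(-1) = 35)
21921 + ((4 + 0*J) - 59)*95 = 21921 + ((4 + 0*35) - 59)*95 = 21921 + ((4 + 0) - 59)*95 = 21921 + (4 - 59)*95 = 21921 - 55*95 = 21921 - 5225 = 16696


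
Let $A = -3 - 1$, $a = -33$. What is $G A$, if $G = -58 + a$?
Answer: $364$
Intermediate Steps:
$G = -91$ ($G = -58 - 33 = -91$)
$A = -4$
$G A = \left(-91\right) \left(-4\right) = 364$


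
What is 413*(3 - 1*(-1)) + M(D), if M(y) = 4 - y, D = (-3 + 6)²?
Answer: 1647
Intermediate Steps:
D = 9 (D = 3² = 9)
413*(3 - 1*(-1)) + M(D) = 413*(3 - 1*(-1)) + (4 - 1*9) = 413*(3 + 1) + (4 - 9) = 413*4 - 5 = 1652 - 5 = 1647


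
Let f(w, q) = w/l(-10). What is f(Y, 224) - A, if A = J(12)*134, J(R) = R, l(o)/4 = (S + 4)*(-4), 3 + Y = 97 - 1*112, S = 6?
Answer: -128631/80 ≈ -1607.9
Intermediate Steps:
Y = -18 (Y = -3 + (97 - 1*112) = -3 + (97 - 112) = -3 - 15 = -18)
l(o) = -160 (l(o) = 4*((6 + 4)*(-4)) = 4*(10*(-4)) = 4*(-40) = -160)
f(w, q) = -w/160 (f(w, q) = w/(-160) = w*(-1/160) = -w/160)
A = 1608 (A = 12*134 = 1608)
f(Y, 224) - A = -1/160*(-18) - 1*1608 = 9/80 - 1608 = -128631/80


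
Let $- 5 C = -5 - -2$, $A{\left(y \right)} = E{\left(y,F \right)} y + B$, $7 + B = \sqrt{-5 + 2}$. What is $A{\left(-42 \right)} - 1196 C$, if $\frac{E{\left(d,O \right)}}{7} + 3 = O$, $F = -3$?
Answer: $\frac{5197}{5} + i \sqrt{3} \approx 1039.4 + 1.732 i$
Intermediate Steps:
$E{\left(d,O \right)} = -21 + 7 O$
$B = -7 + i \sqrt{3}$ ($B = -7 + \sqrt{-5 + 2} = -7 + \sqrt{-3} = -7 + i \sqrt{3} \approx -7.0 + 1.732 i$)
$A{\left(y \right)} = -7 - 42 y + i \sqrt{3}$ ($A{\left(y \right)} = \left(-21 + 7 \left(-3\right)\right) y - \left(7 - i \sqrt{3}\right) = \left(-21 - 21\right) y - \left(7 - i \sqrt{3}\right) = - 42 y - \left(7 - i \sqrt{3}\right) = -7 - 42 y + i \sqrt{3}$)
$C = \frac{3}{5}$ ($C = - \frac{-5 - -2}{5} = - \frac{-5 + 2}{5} = \left(- \frac{1}{5}\right) \left(-3\right) = \frac{3}{5} \approx 0.6$)
$A{\left(-42 \right)} - 1196 C = \left(-7 - -1764 + i \sqrt{3}\right) - 1196 \cdot \frac{3}{5} = \left(-7 + 1764 + i \sqrt{3}\right) - \frac{3588}{5} = \left(1757 + i \sqrt{3}\right) - \frac{3588}{5} = \frac{5197}{5} + i \sqrt{3}$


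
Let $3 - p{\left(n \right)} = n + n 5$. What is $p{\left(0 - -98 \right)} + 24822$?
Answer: $24237$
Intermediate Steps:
$p{\left(n \right)} = 3 - 6 n$ ($p{\left(n \right)} = 3 - \left(n + n 5\right) = 3 - \left(n + 5 n\right) = 3 - 6 n$)
$p{\left(0 - -98 \right)} + 24822 = \left(3 - 6 \left(0 - -98\right)\right) + 24822 = \left(3 - 6 \left(0 + 98\right)\right) + 24822 = \left(3 - 588\right) + 24822 = -585 + 24822 = 24237$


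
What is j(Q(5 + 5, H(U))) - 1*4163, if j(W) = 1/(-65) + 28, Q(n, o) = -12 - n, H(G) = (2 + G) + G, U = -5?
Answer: -268776/65 ≈ -4135.0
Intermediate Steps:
H(G) = 2 + 2*G
j(W) = 1819/65 (j(W) = -1/65 + 28 = 1819/65)
j(Q(5 + 5, H(U))) - 1*4163 = 1819/65 - 1*4163 = 1819/65 - 4163 = -268776/65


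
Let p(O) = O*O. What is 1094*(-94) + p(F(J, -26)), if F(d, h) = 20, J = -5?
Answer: -102436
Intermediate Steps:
p(O) = O²
1094*(-94) + p(F(J, -26)) = 1094*(-94) + 20² = -102836 + 400 = -102436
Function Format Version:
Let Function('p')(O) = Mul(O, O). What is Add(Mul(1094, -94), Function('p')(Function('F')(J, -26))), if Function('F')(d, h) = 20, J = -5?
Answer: -102436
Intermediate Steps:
Function('p')(O) = Pow(O, 2)
Add(Mul(1094, -94), Function('p')(Function('F')(J, -26))) = Add(Mul(1094, -94), Pow(20, 2)) = Add(-102836, 400) = -102436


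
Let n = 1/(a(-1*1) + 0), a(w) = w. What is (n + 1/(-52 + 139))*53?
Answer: -4558/87 ≈ -52.391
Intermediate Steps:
n = -1 (n = 1/(-1*1 + 0) = 1/(-1 + 0) = 1/(-1) = -1)
(n + 1/(-52 + 139))*53 = (-1 + 1/(-52 + 139))*53 = (-1 + 1/87)*53 = -86/87*53 = -4558/87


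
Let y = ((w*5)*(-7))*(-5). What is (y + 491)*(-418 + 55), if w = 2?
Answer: -305283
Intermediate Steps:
y = 350 (y = ((2*5)*(-7))*(-5) = (10*(-7))*(-5) = -70*(-5) = 350)
(y + 491)*(-418 + 55) = (350 + 491)*(-418 + 55) = 841*(-363) = -305283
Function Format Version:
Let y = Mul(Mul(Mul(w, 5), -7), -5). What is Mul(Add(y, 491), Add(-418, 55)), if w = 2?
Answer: -305283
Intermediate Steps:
y = 350 (y = Mul(Mul(Mul(2, 5), -7), -5) = Mul(Mul(10, -7), -5) = Mul(-70, -5) = 350)
Mul(Add(y, 491), Add(-418, 55)) = Mul(Add(350, 491), Add(-418, 55)) = Mul(841, -363) = -305283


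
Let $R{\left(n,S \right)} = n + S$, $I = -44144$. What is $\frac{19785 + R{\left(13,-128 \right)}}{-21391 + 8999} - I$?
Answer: $\frac{273506389}{6196} \approx 44142.0$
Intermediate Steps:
$R{\left(n,S \right)} = S + n$
$\frac{19785 + R{\left(13,-128 \right)}}{-21391 + 8999} - I = \frac{19785 + \left(-128 + 13\right)}{-21391 + 8999} - -44144 = \frac{19785 - 115}{-12392} + 44144 = 19670 \left(- \frac{1}{12392}\right) + 44144 = - \frac{9835}{6196} + 44144 = \frac{273506389}{6196}$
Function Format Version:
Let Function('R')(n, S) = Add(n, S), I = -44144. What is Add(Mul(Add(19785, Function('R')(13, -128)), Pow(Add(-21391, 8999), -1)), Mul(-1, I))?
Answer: Rational(273506389, 6196) ≈ 44142.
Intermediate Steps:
Function('R')(n, S) = Add(S, n)
Add(Mul(Add(19785, Function('R')(13, -128)), Pow(Add(-21391, 8999), -1)), Mul(-1, I)) = Add(Mul(Add(19785, Add(-128, 13)), Pow(Add(-21391, 8999), -1)), Mul(-1, -44144)) = Add(Mul(Add(19785, -115), Pow(-12392, -1)), 44144) = Add(Mul(19670, Rational(-1, 12392)), 44144) = Add(Rational(-9835, 6196), 44144) = Rational(273506389, 6196)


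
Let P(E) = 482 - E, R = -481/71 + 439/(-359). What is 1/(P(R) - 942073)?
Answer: -25489/24000009151 ≈ -1.0620e-6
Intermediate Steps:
R = -203848/25489 (R = -481*1/71 + 439*(-1/359) = -481/71 - 439/359 = -203848/25489 ≈ -7.9975)
1/(P(R) - 942073) = 1/((482 - 1*(-203848/25489)) - 942073) = 1/((482 + 203848/25489) - 942073) = 1/(12489546/25489 - 942073) = 1/(-24000009151/25489) = -25489/24000009151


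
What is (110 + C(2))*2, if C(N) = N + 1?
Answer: 226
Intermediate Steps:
C(N) = 1 + N
(110 + C(2))*2 = (110 + (1 + 2))*2 = (110 + 3)*2 = 113*2 = 226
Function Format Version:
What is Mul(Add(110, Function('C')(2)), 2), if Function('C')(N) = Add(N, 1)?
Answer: 226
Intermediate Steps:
Function('C')(N) = Add(1, N)
Mul(Add(110, Function('C')(2)), 2) = Mul(Add(110, Add(1, 2)), 2) = Mul(Add(110, 3), 2) = Mul(113, 2) = 226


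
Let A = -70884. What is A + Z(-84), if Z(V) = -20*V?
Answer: -69204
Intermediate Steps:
A + Z(-84) = -70884 - 20*(-84) = -70884 + 1680 = -69204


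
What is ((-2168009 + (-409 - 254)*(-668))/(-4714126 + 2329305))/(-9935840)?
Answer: -345025/4739039976928 ≈ -7.2805e-8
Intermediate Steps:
((-2168009 + (-409 - 254)*(-668))/(-4714126 + 2329305))/(-9935840) = ((-2168009 - 663*(-668))/(-2384821))*(-1/9935840) = ((-2168009 + 442884)*(-1/2384821))*(-1/9935840) = -1725125*(-1/2384821)*(-1/9935840) = (1725125/2384821)*(-1/9935840) = -345025/4739039976928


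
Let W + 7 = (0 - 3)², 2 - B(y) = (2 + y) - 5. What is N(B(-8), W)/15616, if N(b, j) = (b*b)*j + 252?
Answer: 295/7808 ≈ 0.037782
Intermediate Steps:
B(y) = 5 - y (B(y) = 2 - ((2 + y) - 5) = 2 - (-3 + y) = 2 + (3 - y) = 5 - y)
W = 2 (W = -7 + (0 - 3)² = -7 + (-3)² = -7 + 9 = 2)
N(b, j) = 252 + j*b² (N(b, j) = b²*j + 252 = j*b² + 252 = 252 + j*b²)
N(B(-8), W)/15616 = (252 + 2*(5 - 1*(-8))²)/15616 = (252 + 2*(5 + 8)²)*(1/15616) = (252 + 2*13²)*(1/15616) = (252 + 2*169)*(1/15616) = (252 + 338)*(1/15616) = 590*(1/15616) = 295/7808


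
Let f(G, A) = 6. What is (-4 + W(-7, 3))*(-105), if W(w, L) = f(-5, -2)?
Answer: -210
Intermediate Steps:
W(w, L) = 6
(-4 + W(-7, 3))*(-105) = (-4 + 6)*(-105) = 2*(-105) = -210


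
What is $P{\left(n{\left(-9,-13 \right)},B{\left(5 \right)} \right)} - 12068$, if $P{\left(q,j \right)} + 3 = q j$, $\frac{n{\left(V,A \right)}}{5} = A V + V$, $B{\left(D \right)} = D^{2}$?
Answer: $1429$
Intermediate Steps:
$n{\left(V,A \right)} = 5 V + 5 A V$ ($n{\left(V,A \right)} = 5 \left(A V + V\right) = 5 \left(V + A V\right) = 5 V + 5 A V$)
$P{\left(q,j \right)} = -3 + j q$ ($P{\left(q,j \right)} = -3 + q j = -3 + j q$)
$P{\left(n{\left(-9,-13 \right)},B{\left(5 \right)} \right)} - 12068 = \left(-3 + 5^{2} \cdot 5 \left(-9\right) \left(1 - 13\right)\right) - 12068 = \left(-3 + 25 \cdot 5 \left(-9\right) \left(-12\right)\right) - 12068 = \left(-3 + 25 \cdot 540\right) - 12068 = \left(-3 + 13500\right) - 12068 = 13497 - 12068 = 1429$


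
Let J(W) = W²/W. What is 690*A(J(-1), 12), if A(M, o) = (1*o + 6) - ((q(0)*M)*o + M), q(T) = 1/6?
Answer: 14490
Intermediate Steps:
J(W) = W
q(T) = ⅙
A(M, o) = 6 + o - M - M*o/6 (A(M, o) = (1*o + 6) - ((M/6)*o + M) = (o + 6) - (M*o/6 + M) = (6 + o) - (M + M*o/6) = (6 + o) + (-M - M*o/6) = 6 + o - M - M*o/6)
690*A(J(-1), 12) = 690*(6 + 12 - 1*(-1) - ⅙*(-1)*12) = 690*(6 + 12 + 1 + 2) = 690*21 = 14490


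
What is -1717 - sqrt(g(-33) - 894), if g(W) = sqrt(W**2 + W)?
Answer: -1717 - I*sqrt(894 - 4*sqrt(66)) ≈ -1717.0 - 29.351*I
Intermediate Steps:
g(W) = sqrt(W + W**2)
-1717 - sqrt(g(-33) - 894) = -1717 - sqrt(sqrt(-33*(1 - 33)) - 894) = -1717 - sqrt(sqrt(-33*(-32)) - 894) = -1717 - sqrt(sqrt(1056) - 894) = -1717 - sqrt(4*sqrt(66) - 894) = -1717 - sqrt(-894 + 4*sqrt(66))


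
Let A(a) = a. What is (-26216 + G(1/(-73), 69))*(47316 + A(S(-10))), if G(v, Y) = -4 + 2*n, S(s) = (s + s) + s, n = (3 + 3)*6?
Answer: -1236434328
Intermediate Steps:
n = 36 (n = 6*6 = 36)
S(s) = 3*s (S(s) = 2*s + s = 3*s)
G(v, Y) = 68 (G(v, Y) = -4 + 2*36 = -4 + 72 = 68)
(-26216 + G(1/(-73), 69))*(47316 + A(S(-10))) = (-26216 + 68)*(47316 + 3*(-10)) = -26148*(47316 - 30) = -26148*47286 = -1236434328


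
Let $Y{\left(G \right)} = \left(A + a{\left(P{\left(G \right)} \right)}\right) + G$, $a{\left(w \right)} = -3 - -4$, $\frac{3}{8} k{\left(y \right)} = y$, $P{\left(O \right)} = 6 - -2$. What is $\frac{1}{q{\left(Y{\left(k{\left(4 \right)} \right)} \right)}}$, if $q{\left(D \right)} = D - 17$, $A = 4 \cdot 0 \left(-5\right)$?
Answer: $- \frac{3}{16} \approx -0.1875$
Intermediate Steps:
$P{\left(O \right)} = 8$ ($P{\left(O \right)} = 6 + 2 = 8$)
$k{\left(y \right)} = \frac{8 y}{3}$
$A = 0$ ($A = 0 \left(-5\right) = 0$)
$a{\left(w \right)} = 1$ ($a{\left(w \right)} = -3 + 4 = 1$)
$Y{\left(G \right)} = 1 + G$ ($Y{\left(G \right)} = \left(0 + 1\right) + G = 1 + G$)
$q{\left(D \right)} = -17 + D$
$\frac{1}{q{\left(Y{\left(k{\left(4 \right)} \right)} \right)}} = \frac{1}{-17 + \left(1 + \frac{8}{3} \cdot 4\right)} = \frac{1}{-17 + \left(1 + \frac{32}{3}\right)} = \frac{1}{-17 + \frac{35}{3}} = \frac{1}{- \frac{16}{3}} = - \frac{3}{16}$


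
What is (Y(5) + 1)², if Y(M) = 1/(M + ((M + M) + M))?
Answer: 441/400 ≈ 1.1025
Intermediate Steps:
Y(M) = 1/(4*M) (Y(M) = 1/(M + (2*M + M)) = 1/(M + 3*M) = 1/(4*M))
(Y(5) + 1)² = ((¼)/5 + 1)² = ((¼)*(⅕) + 1)² = (1/20 + 1)² = (21/20)² = 441/400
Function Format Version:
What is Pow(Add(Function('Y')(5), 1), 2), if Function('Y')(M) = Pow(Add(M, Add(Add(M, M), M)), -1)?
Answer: Rational(441, 400) ≈ 1.1025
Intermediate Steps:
Function('Y')(M) = Mul(Rational(1, 4), Pow(M, -1)) (Function('Y')(M) = Pow(Add(M, Add(Mul(2, M), M)), -1) = Pow(Add(M, Mul(3, M)), -1) = Pow(Mul(4, M), -1) = Mul(Rational(1, 4), Pow(M, -1)))
Pow(Add(Function('Y')(5), 1), 2) = Pow(Add(Mul(Rational(1, 4), Pow(5, -1)), 1), 2) = Pow(Add(Mul(Rational(1, 4), Rational(1, 5)), 1), 2) = Pow(Add(Rational(1, 20), 1), 2) = Pow(Rational(21, 20), 2) = Rational(441, 400)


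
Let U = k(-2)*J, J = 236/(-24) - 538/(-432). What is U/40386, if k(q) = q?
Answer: 35/82296 ≈ 0.00042529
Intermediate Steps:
J = -1855/216 (J = 236*(-1/24) - 538*(-1/432) = -59/6 + 269/216 = -1855/216 ≈ -8.5880)
U = 1855/108 (U = -2*(-1855/216) = 1855/108 ≈ 17.176)
U/40386 = (1855/108)/40386 = (1855/108)*(1/40386) = 35/82296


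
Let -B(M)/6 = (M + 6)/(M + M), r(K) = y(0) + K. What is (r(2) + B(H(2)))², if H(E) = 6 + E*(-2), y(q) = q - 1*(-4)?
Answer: 36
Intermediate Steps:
y(q) = 4 + q (y(q) = q + 4 = 4 + q)
H(E) = 6 - 2*E
r(K) = 4 + K (r(K) = (4 + 0) + K = 4 + K)
B(M) = -3*(6 + M)/M (B(M) = -6*(M + 6)/(M + M) = -6*(6 + M)/(2*M) = -6*(6 + M)*1/(2*M) = -3*(6 + M)/M)
(r(2) + B(H(2)))² = ((4 + 2) + (-3 - 18/(6 - 2*2)))² = (6 + (-3 - 18/(6 - 4)))² = (6 + (-3 - 18/2))² = (6 + (-3 - 18*½))² = (6 + (-3 - 9))² = (6 - 12)² = (-6)² = 36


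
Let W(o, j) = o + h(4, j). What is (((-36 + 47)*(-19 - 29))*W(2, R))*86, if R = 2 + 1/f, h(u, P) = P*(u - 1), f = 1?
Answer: -499488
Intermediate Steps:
h(u, P) = P*(-1 + u)
R = 3 (R = 2 + 1/1 = 2 + 1 = 3)
W(o, j) = o + 3*j (W(o, j) = o + j*(-1 + 4) = o + j*3 = o + 3*j)
(((-36 + 47)*(-19 - 29))*W(2, R))*86 = (((-36 + 47)*(-19 - 29))*(2 + 3*3))*86 = ((11*(-48))*(2 + 9))*86 = -528*11*86 = -5808*86 = -499488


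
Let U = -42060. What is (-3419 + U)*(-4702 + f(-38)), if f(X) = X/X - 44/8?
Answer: 428093827/2 ≈ 2.1405e+8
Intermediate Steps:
f(X) = -9/2 (f(X) = 1 - 44*⅛ = 1 - 11/2 = -9/2)
(-3419 + U)*(-4702 + f(-38)) = (-3419 - 42060)*(-4702 - 9/2) = -45479*(-9413/2) = 428093827/2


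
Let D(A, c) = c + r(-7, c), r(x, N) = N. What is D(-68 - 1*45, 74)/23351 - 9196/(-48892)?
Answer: 55492953/285419273 ≈ 0.19443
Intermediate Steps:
D(A, c) = 2*c (D(A, c) = c + c = 2*c)
D(-68 - 1*45, 74)/23351 - 9196/(-48892) = (2*74)/23351 - 9196/(-48892) = 148*(1/23351) - 9196*(-1/48892) = 148/23351 + 2299/12223 = 55492953/285419273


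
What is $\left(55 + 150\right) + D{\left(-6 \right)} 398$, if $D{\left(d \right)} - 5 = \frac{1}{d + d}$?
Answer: $\frac{12971}{6} \approx 2161.8$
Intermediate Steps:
$D{\left(d \right)} = 5 + \frac{1}{2 d}$ ($D{\left(d \right)} = 5 + \frac{1}{d + d} = 5 + \frac{1}{2 d}$)
$\left(55 + 150\right) + D{\left(-6 \right)} 398 = \left(55 + 150\right) + \left(5 + \frac{1}{2 \left(-6\right)}\right) 398 = 205 + \left(5 + \frac{1}{2} \left(- \frac{1}{6}\right)\right) 398 = 205 + \left(5 - \frac{1}{12}\right) 398 = 205 + \frac{59}{12} \cdot 398 = 205 + \frac{11741}{6} = \frac{12971}{6}$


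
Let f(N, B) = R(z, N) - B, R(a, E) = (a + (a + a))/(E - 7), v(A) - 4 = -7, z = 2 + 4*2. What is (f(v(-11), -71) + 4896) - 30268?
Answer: -25304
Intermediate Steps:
z = 10 (z = 2 + 8 = 10)
v(A) = -3 (v(A) = 4 - 7 = -3)
R(a, E) = 3*a/(-7 + E) (R(a, E) = (a + 2*a)/(-7 + E) = (3*a)/(-7 + E) = 3*a/(-7 + E))
f(N, B) = -B + 30/(-7 + N) (f(N, B) = 3*10/(-7 + N) - B = 30/(-7 + N) - B = -B + 30/(-7 + N))
(f(v(-11), -71) + 4896) - 30268 = ((30 - 1*(-71)*(-7 - 3))/(-7 - 3) + 4896) - 30268 = ((30 - 1*(-71)*(-10))/(-10) + 4896) - 30268 = (-(30 - 710)/10 + 4896) - 30268 = (-1/10*(-680) + 4896) - 30268 = (68 + 4896) - 30268 = 4964 - 30268 = -25304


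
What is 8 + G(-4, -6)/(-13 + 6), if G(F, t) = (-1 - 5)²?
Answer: 20/7 ≈ 2.8571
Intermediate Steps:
G(F, t) = 36 (G(F, t) = (-6)² = 36)
8 + G(-4, -6)/(-13 + 6) = 8 + 36/(-13 + 6) = 8 + 36/(-7) = 8 + 36*(-⅐) = 8 - 36/7 = 20/7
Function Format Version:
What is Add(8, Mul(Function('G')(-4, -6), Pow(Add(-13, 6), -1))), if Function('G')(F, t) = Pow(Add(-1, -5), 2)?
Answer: Rational(20, 7) ≈ 2.8571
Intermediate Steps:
Function('G')(F, t) = 36 (Function('G')(F, t) = Pow(-6, 2) = 36)
Add(8, Mul(Function('G')(-4, -6), Pow(Add(-13, 6), -1))) = Add(8, Mul(36, Pow(Add(-13, 6), -1))) = Add(8, Mul(36, Pow(-7, -1))) = Add(8, Mul(36, Rational(-1, 7))) = Add(8, Rational(-36, 7)) = Rational(20, 7)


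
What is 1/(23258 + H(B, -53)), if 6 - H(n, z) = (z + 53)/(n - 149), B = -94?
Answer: 1/23264 ≈ 4.2985e-5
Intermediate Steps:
H(n, z) = 6 - (53 + z)/(-149 + n) (H(n, z) = 6 - (z + 53)/(n - 149) = 6 - (53 + z)/(-149 + n))
1/(23258 + H(B, -53)) = 1/(23258 + (-947 - 1*(-53) + 6*(-94))/(-149 - 94)) = 1/(23258 + (-947 + 53 - 564)/(-243)) = 1/(23258 - 1/243*(-1458)) = 1/(23258 + 6) = 1/23264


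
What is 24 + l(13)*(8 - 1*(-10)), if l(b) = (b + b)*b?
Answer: 6108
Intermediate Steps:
l(b) = 2*b² (l(b) = (2*b)*b = 2*b²)
24 + l(13)*(8 - 1*(-10)) = 24 + (2*13²)*(8 - 1*(-10)) = 24 + (2*169)*(8 + 10) = 24 + 338*18 = 24 + 6084 = 6108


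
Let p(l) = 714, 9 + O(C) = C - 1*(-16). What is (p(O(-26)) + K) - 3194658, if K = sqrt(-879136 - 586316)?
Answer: -3193944 + 18*I*sqrt(4523) ≈ -3.1939e+6 + 1210.6*I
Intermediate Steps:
O(C) = 7 + C (O(C) = -9 + (C - 1*(-16)) = -9 + (C + 16) = -9 + (16 + C) = 7 + C)
K = 18*I*sqrt(4523) (K = sqrt(-1465452) = 18*I*sqrt(4523) ≈ 1210.6*I)
(p(O(-26)) + K) - 3194658 = (714 + 18*I*sqrt(4523)) - 3194658 = -3193944 + 18*I*sqrt(4523)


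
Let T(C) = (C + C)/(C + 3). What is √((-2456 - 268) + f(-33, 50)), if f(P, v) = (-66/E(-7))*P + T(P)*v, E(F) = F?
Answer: 2*I*√35833/7 ≈ 54.085*I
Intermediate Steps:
T(C) = 2*C/(3 + C) (T(C) = (2*C)/(3 + C) = 2*C/(3 + C))
f(P, v) = 66*P/7 + 2*P*v/(3 + P) (f(P, v) = (-66/(-7))*P + (2*P/(3 + P))*v = (-66*(-⅐))*P + 2*P*v/(3 + P) = 66*P/7 + 2*P*v/(3 + P))
√((-2456 - 268) + f(-33, 50)) = √((-2456 - 268) + (2/7)*(-33)*(99 + 7*50 + 33*(-33))/(3 - 33)) = √(-2724 + (2/7)*(-33)*(99 + 350 - 1089)/(-30)) = √(-2724 + (2/7)*(-33)*(-1/30)*(-640)) = √(-2724 - 1408/7) = √(-20476/7) = 2*I*√35833/7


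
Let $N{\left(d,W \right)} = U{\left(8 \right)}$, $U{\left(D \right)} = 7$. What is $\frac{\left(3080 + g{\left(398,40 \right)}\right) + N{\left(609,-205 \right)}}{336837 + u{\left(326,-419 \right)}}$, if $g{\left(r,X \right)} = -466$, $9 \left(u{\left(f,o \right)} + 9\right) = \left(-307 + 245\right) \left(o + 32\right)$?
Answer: $\frac{2621}{339494} \approx 0.0077203$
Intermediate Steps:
$u{\left(f,o \right)} = - \frac{2065}{9} - \frac{62 o}{9}$ ($u{\left(f,o \right)} = -9 + \frac{\left(-307 + 245\right) \left(o + 32\right)}{9} = -9 + \frac{\left(-62\right) \left(32 + o\right)}{9} = -9 + \frac{-1984 - 62 o}{9} = -9 - \left(\frac{1984}{9} + \frac{62 o}{9}\right) = - \frac{2065}{9} - \frac{62 o}{9}$)
$N{\left(d,W \right)} = 7$
$\frac{\left(3080 + g{\left(398,40 \right)}\right) + N{\left(609,-205 \right)}}{336837 + u{\left(326,-419 \right)}} = \frac{\left(3080 - 466\right) + 7}{336837 - -2657} = \frac{2614 + 7}{336837 + \left(- \frac{2065}{9} + \frac{25978}{9}\right)} = \frac{2621}{336837 + 2657} = \frac{2621}{339494}$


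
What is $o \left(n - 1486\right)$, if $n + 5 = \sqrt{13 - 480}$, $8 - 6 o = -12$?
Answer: $-4970 + \frac{10 i \sqrt{467}}{3} \approx -4970.0 + 72.034 i$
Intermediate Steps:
$o = \frac{10}{3}$ ($o = \frac{4}{3} - -2 = \frac{4}{3} + 2 = \frac{10}{3} \approx 3.3333$)
$n = -5 + i \sqrt{467}$ ($n = -5 + \sqrt{13 - 480} = -5 + \sqrt{-467} = -5 + i \sqrt{467} \approx -5.0 + 21.61 i$)
$o \left(n - 1486\right) = \frac{10 \left(\left(-5 + i \sqrt{467}\right) - 1486\right)}{3} = \frac{10 \left(-1491 + i \sqrt{467}\right)}{3} = -4970 + \frac{10 i \sqrt{467}}{3}$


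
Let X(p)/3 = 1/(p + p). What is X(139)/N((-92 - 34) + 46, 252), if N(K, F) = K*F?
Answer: -1/1868160 ≈ -5.3529e-7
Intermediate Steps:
N(K, F) = F*K
X(p) = 3/(2*p) (X(p) = 3/(p + p) = 3/((2*p)) = 3*(1/(2*p)) = 3/(2*p))
X(139)/N((-92 - 34) + 46, 252) = ((3/2)/139)/((252*((-92 - 34) + 46))) = ((3/2)*(1/139))/((252*(-126 + 46))) = 3/(278*((252*(-80)))) = (3/278)/(-20160) = (3/278)*(-1/20160) = -1/1868160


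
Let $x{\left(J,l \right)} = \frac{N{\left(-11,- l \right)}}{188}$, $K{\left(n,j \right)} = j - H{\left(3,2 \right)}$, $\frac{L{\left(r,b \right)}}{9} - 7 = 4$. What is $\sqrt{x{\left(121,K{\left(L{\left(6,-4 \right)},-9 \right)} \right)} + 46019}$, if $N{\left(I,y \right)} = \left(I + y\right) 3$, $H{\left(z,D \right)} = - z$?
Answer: $\frac{\sqrt{406623179}}{94} \approx 214.52$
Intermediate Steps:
$L{\left(r,b \right)} = 99$ ($L{\left(r,b \right)} = 63 + 9 \cdot 4 = 63 + 36 = 99$)
$K{\left(n,j \right)} = 3 + j$ ($K{\left(n,j \right)} = j - \left(-1\right) 3 = j - -3 = j + 3 = 3 + j$)
$N{\left(I,y \right)} = 3 I + 3 y$
$x{\left(J,l \right)} = - \frac{33}{188} - \frac{3 l}{188}$ ($x{\left(J,l \right)} = \frac{3 \left(-11\right) + 3 \left(- l\right)}{188} = \left(-33 - 3 l\right) \frac{1}{188} = - \frac{33}{188} - \frac{3 l}{188}$)
$\sqrt{x{\left(121,K{\left(L{\left(6,-4 \right)},-9 \right)} \right)} + 46019} = \sqrt{\left(- \frac{33}{188} - \frac{3 \left(3 - 9\right)}{188}\right) + 46019} = \sqrt{\left(- \frac{33}{188} - - \frac{9}{94}\right) + 46019} = \sqrt{\left(- \frac{33}{188} + \frac{9}{94}\right) + 46019} = \sqrt{- \frac{15}{188} + 46019} = \sqrt{\frac{8651557}{188}} = \frac{\sqrt{406623179}}{94}$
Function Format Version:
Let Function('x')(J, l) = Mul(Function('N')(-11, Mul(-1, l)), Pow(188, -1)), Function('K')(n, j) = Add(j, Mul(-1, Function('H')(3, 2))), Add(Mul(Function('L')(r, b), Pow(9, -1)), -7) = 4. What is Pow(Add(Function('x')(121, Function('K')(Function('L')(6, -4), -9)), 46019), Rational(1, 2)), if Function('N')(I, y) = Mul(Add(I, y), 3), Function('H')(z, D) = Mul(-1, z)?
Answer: Mul(Rational(1, 94), Pow(406623179, Rational(1, 2))) ≈ 214.52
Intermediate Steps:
Function('L')(r, b) = 99 (Function('L')(r, b) = Add(63, Mul(9, 4)) = Add(63, 36) = 99)
Function('K')(n, j) = Add(3, j) (Function('K')(n, j) = Add(j, Mul(-1, Mul(-1, 3))) = Add(j, Mul(-1, -3)) = Add(j, 3) = Add(3, j))
Function('N')(I, y) = Add(Mul(3, I), Mul(3, y))
Function('x')(J, l) = Add(Rational(-33, 188), Mul(Rational(-3, 188), l)) (Function('x')(J, l) = Mul(Add(Mul(3, -11), Mul(3, Mul(-1, l))), Pow(188, -1)) = Mul(Add(-33, Mul(-3, l)), Rational(1, 188)) = Add(Rational(-33, 188), Mul(Rational(-3, 188), l)))
Pow(Add(Function('x')(121, Function('K')(Function('L')(6, -4), -9)), 46019), Rational(1, 2)) = Pow(Add(Add(Rational(-33, 188), Mul(Rational(-3, 188), Add(3, -9))), 46019), Rational(1, 2)) = Pow(Add(Add(Rational(-33, 188), Mul(Rational(-3, 188), -6)), 46019), Rational(1, 2)) = Pow(Add(Add(Rational(-33, 188), Rational(9, 94)), 46019), Rational(1, 2)) = Pow(Add(Rational(-15, 188), 46019), Rational(1, 2)) = Pow(Rational(8651557, 188), Rational(1, 2)) = Mul(Rational(1, 94), Pow(406623179, Rational(1, 2)))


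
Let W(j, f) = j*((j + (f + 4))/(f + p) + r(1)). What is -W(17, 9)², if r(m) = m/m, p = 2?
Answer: -485809/121 ≈ -4014.9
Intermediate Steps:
r(m) = 1
W(j, f) = j*(1 + (4 + f + j)/(2 + f)) (W(j, f) = j*((j + (f + 4))/(f + 2) + 1) = j*((j + (4 + f))/(2 + f) + 1) = j*((4 + f + j)/(2 + f) + 1) = j*(1 + (4 + f + j)/(2 + f)))
-W(17, 9)² = -(17*(6 + 17 + 2*9)/(2 + 9))² = -(17*(6 + 17 + 18)/11)² = -(17*(1/11)*41)² = -(697/11)² = -1*485809/121 = -485809/121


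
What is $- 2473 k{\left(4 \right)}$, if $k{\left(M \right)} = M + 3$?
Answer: $-17311$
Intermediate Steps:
$k{\left(M \right)} = 3 + M$
$- 2473 k{\left(4 \right)} = - 2473 \left(3 + 4\right) = \left(-2473\right) 7 = -17311$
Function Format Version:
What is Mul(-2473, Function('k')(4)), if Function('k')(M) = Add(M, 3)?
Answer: -17311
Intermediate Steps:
Function('k')(M) = Add(3, M)
Mul(-2473, Function('k')(4)) = Mul(-2473, Add(3, 4)) = Mul(-2473, 7) = -17311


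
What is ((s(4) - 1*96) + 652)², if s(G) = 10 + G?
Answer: 324900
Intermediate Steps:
((s(4) - 1*96) + 652)² = (((10 + 4) - 1*96) + 652)² = ((14 - 96) + 652)² = (-82 + 652)² = 570² = 324900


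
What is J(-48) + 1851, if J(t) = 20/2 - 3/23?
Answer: 42800/23 ≈ 1860.9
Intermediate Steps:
J(t) = 227/23 (J(t) = 20*(1/2) - 3*1/23 = 10 - 3/23 = 227/23)
J(-48) + 1851 = 227/23 + 1851 = 42800/23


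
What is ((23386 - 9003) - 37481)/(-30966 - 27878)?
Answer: 11549/29422 ≈ 0.39253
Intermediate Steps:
((23386 - 9003) - 37481)/(-30966 - 27878) = (14383 - 37481)/(-58844) = -23098*(-1/58844) = 11549/29422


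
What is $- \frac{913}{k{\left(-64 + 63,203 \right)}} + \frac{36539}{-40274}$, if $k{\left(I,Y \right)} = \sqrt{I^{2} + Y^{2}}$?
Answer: $- \frac{36539}{40274} - \frac{913 \sqrt{41210}}{41210} \approx -5.4047$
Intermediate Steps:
$- \frac{913}{k{\left(-64 + 63,203 \right)}} + \frac{36539}{-40274} = - \frac{913}{\sqrt{\left(-64 + 63\right)^{2} + 203^{2}}} + \frac{36539}{-40274} = - \frac{913}{\sqrt{\left(-1\right)^{2} + 41209}} + 36539 \left(- \frac{1}{40274}\right) = - \frac{913}{\sqrt{1 + 41209}} - \frac{36539}{40274} = - \frac{913}{\sqrt{41210}} - \frac{36539}{40274} = - 913 \frac{\sqrt{41210}}{41210} - \frac{36539}{40274} = - \frac{913 \sqrt{41210}}{41210} - \frac{36539}{40274} = - \frac{36539}{40274} - \frac{913 \sqrt{41210}}{41210}$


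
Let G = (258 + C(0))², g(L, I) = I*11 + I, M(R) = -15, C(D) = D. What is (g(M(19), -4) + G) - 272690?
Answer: -206174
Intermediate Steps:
g(L, I) = 12*I (g(L, I) = 11*I + I = 12*I)
G = 66564 (G = (258 + 0)² = 258² = 66564)
(g(M(19), -4) + G) - 272690 = (12*(-4) + 66564) - 272690 = (-48 + 66564) - 272690 = 66516 - 272690 = -206174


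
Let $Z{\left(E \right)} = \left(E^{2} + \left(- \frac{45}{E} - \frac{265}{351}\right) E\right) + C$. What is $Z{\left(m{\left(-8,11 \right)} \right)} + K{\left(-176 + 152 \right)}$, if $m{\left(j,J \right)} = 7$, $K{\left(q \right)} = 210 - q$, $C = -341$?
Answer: $- \frac{38008}{351} \approx -108.28$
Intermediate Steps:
$Z{\left(E \right)} = -341 + E^{2} + E \left(- \frac{265}{351} - \frac{45}{E}\right)$ ($Z{\left(E \right)} = \left(E^{2} + \left(- \frac{45}{E} - \frac{265}{351}\right) E\right) - 341 = \left(E^{2} + \left(- \frac{265}{351} - \frac{45}{E}\right) E\right) - 341 = \left(E^{2} + E \left(- \frac{265}{351} - \frac{45}{E}\right)\right) - 341 = -341 + E^{2} + E \left(- \frac{265}{351} - \frac{45}{E}\right)$)
$Z{\left(m{\left(-8,11 \right)} \right)} + K{\left(-176 + 152 \right)} = \left(-386 + 7^{2} - \frac{1855}{351}\right) + \left(210 - \left(-176 + 152\right)\right) = \left(-386 + 49 - \frac{1855}{351}\right) + \left(210 - -24\right) = - \frac{120142}{351} + \left(210 + 24\right) = - \frac{120142}{351} + 234 = - \frac{38008}{351}$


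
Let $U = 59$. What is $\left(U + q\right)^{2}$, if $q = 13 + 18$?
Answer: $8100$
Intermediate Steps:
$q = 31$
$\left(U + q\right)^{2} = \left(59 + 31\right)^{2} = 90^{2} = 8100$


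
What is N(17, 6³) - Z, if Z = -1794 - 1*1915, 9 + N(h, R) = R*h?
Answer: 7372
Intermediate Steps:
N(h, R) = -9 + R*h
Z = -3709 (Z = -1794 - 1915 = -3709)
N(17, 6³) - Z = (-9 + 6³*17) - 1*(-3709) = (-9 + 216*17) + 3709 = (-9 + 3672) + 3709 = 3663 + 3709 = 7372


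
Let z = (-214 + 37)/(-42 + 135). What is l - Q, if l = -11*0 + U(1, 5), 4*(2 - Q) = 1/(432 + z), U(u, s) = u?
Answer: -53301/53332 ≈ -0.99942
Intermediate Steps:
z = -59/31 (z = -177/93 = -177*1/93 = -59/31 ≈ -1.9032)
Q = 106633/53332 (Q = 2 - 1/(4*(432 - 59/31)) = 2 - 1/(4*13333/31) = 2 - ¼*31/13333 = 2 - 31/53332 = 106633/53332 ≈ 1.9994)
l = 1 (l = -11*0 + 1 = 0 + 1 = 1)
l - Q = 1 - 1*106633/53332 = 1 - 106633/53332 = -53301/53332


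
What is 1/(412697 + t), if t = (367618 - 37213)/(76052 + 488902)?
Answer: 188318/77718383781 ≈ 2.4231e-6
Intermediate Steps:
t = 110135/188318 (t = 330405/564954 = 330405*(1/564954) = 110135/188318 ≈ 0.58484)
1/(412697 + t) = 1/(412697 + 110135/188318) = 1/(77718383781/188318) = 188318/77718383781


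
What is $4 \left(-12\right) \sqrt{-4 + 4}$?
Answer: $0$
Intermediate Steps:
$4 \left(-12\right) \sqrt{-4 + 4} = - 48 \sqrt{0} = \left(-48\right) 0 = 0$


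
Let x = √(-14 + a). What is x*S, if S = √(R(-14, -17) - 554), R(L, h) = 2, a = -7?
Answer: -6*√322 ≈ -107.67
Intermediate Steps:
x = I*√21 (x = √(-14 - 7) = √(-21) = I*√21 ≈ 4.5826*I)
S = 2*I*√138 (S = √(2 - 554) = √(-552) = 2*I*√138 ≈ 23.495*I)
x*S = (I*√21)*(2*I*√138) = -6*√322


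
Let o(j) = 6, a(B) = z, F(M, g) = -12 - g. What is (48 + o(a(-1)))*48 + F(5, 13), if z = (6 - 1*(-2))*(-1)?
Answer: 2567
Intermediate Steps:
z = -8 (z = (6 + 2)*(-1) = 8*(-1) = -8)
a(B) = -8
(48 + o(a(-1)))*48 + F(5, 13) = (48 + 6)*48 + (-12 - 1*13) = 54*48 + (-12 - 13) = 2592 - 25 = 2567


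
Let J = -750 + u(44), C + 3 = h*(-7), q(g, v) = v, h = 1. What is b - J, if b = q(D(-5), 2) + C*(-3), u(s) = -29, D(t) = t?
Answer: 811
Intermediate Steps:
C = -10 (C = -3 + 1*(-7) = -3 - 7 = -10)
b = 32 (b = 2 - 10*(-3) = 2 + 30 = 32)
J = -779 (J = -750 - 29 = -779)
b - J = 32 - 1*(-779) = 32 + 779 = 811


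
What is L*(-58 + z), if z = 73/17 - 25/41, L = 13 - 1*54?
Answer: 37858/17 ≈ 2226.9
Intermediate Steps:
L = -41 (L = 13 - 54 = -41)
z = 2568/697 (z = 73*(1/17) - 25*1/41 = 73/17 - 25/41 = 2568/697 ≈ 3.6844)
L*(-58 + z) = -41*(-58 + 2568/697) = -41*(-37858/697) = 37858/17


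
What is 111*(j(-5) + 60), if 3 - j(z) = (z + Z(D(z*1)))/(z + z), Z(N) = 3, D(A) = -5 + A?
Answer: 34854/5 ≈ 6970.8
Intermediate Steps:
j(z) = 3 - (3 + z)/(2*z) (j(z) = 3 - (z + 3)/(z + z) = 3 - (3 + z)/(2*z))
111*(j(-5) + 60) = 111*((½)*(-3 + 5*(-5))/(-5) + 60) = 111*((½)*(-⅕)*(-3 - 25) + 60) = 111*((½)*(-⅕)*(-28) + 60) = 111*(14/5 + 60) = 111*(314/5) = 34854/5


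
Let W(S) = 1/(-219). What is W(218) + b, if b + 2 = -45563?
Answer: -9978736/219 ≈ -45565.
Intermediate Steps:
b = -45565 (b = -2 - 45563 = -45565)
W(S) = -1/219
W(218) + b = -1/219 - 45565 = -9978736/219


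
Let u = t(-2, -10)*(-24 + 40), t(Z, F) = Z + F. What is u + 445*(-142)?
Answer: -63382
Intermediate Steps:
t(Z, F) = F + Z
u = -192 (u = (-10 - 2)*(-24 + 40) = -12*16 = -192)
u + 445*(-142) = -192 + 445*(-142) = -192 - 63190 = -63382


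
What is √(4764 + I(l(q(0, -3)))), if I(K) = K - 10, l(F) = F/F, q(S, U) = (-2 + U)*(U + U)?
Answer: √4755 ≈ 68.957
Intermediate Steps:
q(S, U) = 2*U*(-2 + U) (q(S, U) = (-2 + U)*(2*U) = 2*U*(-2 + U))
l(F) = 1
I(K) = -10 + K
√(4764 + I(l(q(0, -3)))) = √(4764 + (-10 + 1)) = √(4764 - 9) = √4755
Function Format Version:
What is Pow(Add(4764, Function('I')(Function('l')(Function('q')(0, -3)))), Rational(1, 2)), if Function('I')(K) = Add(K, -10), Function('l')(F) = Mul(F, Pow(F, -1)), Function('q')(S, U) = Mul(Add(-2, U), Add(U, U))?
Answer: Pow(4755, Rational(1, 2)) ≈ 68.957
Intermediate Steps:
Function('q')(S, U) = Mul(2, U, Add(-2, U)) (Function('q')(S, U) = Mul(Add(-2, U), Mul(2, U)) = Mul(2, U, Add(-2, U)))
Function('l')(F) = 1
Function('I')(K) = Add(-10, K)
Pow(Add(4764, Function('I')(Function('l')(Function('q')(0, -3)))), Rational(1, 2)) = Pow(Add(4764, Add(-10, 1)), Rational(1, 2)) = Pow(Add(4764, -9), Rational(1, 2)) = Pow(4755, Rational(1, 2))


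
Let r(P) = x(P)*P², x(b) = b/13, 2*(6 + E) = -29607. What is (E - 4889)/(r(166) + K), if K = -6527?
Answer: -512161/8978890 ≈ -0.057041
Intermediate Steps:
E = -29619/2 (E = -6 + (½)*(-29607) = -6 - 29607/2 = -29619/2 ≈ -14810.)
x(b) = b/13 (x(b) = b*(1/13) = b/13)
r(P) = P³/13 (r(P) = (P/13)*P² = P³/13)
(E - 4889)/(r(166) + K) = (-29619/2 - 4889)/((1/13)*166³ - 6527) = -39397/(2*((1/13)*4574296 - 6527)) = -39397/(2*(4574296/13 - 6527)) = -39397/(2*4489445/13) = -39397/2*13/4489445 = -512161/8978890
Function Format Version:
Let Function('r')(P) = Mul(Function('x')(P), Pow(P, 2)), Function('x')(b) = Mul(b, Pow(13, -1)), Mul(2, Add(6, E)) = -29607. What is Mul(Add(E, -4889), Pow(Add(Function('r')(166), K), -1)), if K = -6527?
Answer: Rational(-512161, 8978890) ≈ -0.057041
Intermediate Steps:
E = Rational(-29619, 2) (E = Add(-6, Mul(Rational(1, 2), -29607)) = Add(-6, Rational(-29607, 2)) = Rational(-29619, 2) ≈ -14810.)
Function('x')(b) = Mul(Rational(1, 13), b) (Function('x')(b) = Mul(b, Rational(1, 13)) = Mul(Rational(1, 13), b))
Function('r')(P) = Mul(Rational(1, 13), Pow(P, 3)) (Function('r')(P) = Mul(Mul(Rational(1, 13), P), Pow(P, 2)) = Mul(Rational(1, 13), Pow(P, 3)))
Mul(Add(E, -4889), Pow(Add(Function('r')(166), K), -1)) = Mul(Add(Rational(-29619, 2), -4889), Pow(Add(Mul(Rational(1, 13), Pow(166, 3)), -6527), -1)) = Mul(Rational(-39397, 2), Pow(Add(Mul(Rational(1, 13), 4574296), -6527), -1)) = Mul(Rational(-39397, 2), Pow(Add(Rational(4574296, 13), -6527), -1)) = Mul(Rational(-39397, 2), Pow(Rational(4489445, 13), -1)) = Mul(Rational(-39397, 2), Rational(13, 4489445)) = Rational(-512161, 8978890)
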